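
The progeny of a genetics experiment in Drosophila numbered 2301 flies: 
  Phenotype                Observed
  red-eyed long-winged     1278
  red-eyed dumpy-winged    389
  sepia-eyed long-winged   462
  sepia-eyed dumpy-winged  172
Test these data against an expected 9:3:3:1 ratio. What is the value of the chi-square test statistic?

12.070

Total ratio parts = 16. Expected numbers out of 2301:
  red-eyed long-winged: 2301 × 9/16 = 1294.3125
  red-eyed dumpy-winged: 2301 × 3/16 = 431.4375
  sepia-eyed long-winged: 2301 × 3/16 = 431.4375
  sepia-eyed dumpy-winged: 2301 × 1/16 = 143.8125
χ² = Σ (O − E)² / E
  red-eyed long-winged: (1278 − 1294.3125)² / 1294.3125 = 0.2056
  red-eyed dumpy-winged: (389 − 431.4375)² / 431.4375 = 4.1743
  sepia-eyed long-winged: (462 − 431.4375)² / 431.4375 = 2.1650
  sepia-eyed dumpy-winged: (172 − 143.8125)² / 143.8125 = 5.5248
χ² = 0.2056 + 4.1743 + 2.1650 + 5.5248 = 12.0697 ≈ 12.070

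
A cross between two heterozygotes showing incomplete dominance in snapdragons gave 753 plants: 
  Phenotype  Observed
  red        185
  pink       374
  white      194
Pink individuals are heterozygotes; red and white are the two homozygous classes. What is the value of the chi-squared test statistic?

With incomplete dominance, a heterozygote × heterozygote cross gives a 1:2:1 phenotypic ratio.
Under the 1:2:1 hypothesis (Σ ratio = 4, N = 753):
  red: 753 × 1/4 = 188.25
  pink: 753 × 2/4 = 376.5
  white: 753 × 1/4 = 188.25
χ² = Σ (O − E)² / E
  red: (185 − 188.25)² / 188.25 = 0.0561
  pink: (374 − 376.5)² / 376.5 = 0.0166
  white: (194 − 188.25)² / 188.25 = 0.1756
χ² = 0.0561 + 0.0166 + 0.1756 = 0.2483 ≈ 0.248

0.248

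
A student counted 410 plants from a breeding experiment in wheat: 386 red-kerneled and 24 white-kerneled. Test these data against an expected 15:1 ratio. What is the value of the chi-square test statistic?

0.110

Total ratio parts = 16. Expected numbers out of 410:
  red-kerneled: 410 × 15/16 = 384.375
  white-kerneled: 410 × 1/16 = 25.625
χ² = Σ (O − E)² / E
  red-kerneled: (386 − 384.375)² / 384.375 = 0.0069
  white-kerneled: (24 − 25.625)² / 25.625 = 0.1030
χ² = 0.0069 + 0.1030 = 0.1099 ≈ 0.110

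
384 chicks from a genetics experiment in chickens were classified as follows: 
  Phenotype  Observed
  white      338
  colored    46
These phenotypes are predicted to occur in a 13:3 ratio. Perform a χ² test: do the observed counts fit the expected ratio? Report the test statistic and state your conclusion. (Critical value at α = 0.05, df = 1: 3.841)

Expected counts for N = 384 under a 13:3 ratio (total parts = 16):
  white: 384 × 13/16 = 312
  colored: 384 × 3/16 = 72
χ² = Σ (O − E)² / E
  white: (338 − 312)² / 312 = 2.1667
  colored: (46 − 72)² / 72 = 9.3889
χ² = 2.1667 + 9.3889 = 11.5556 ≈ 11.556
Degrees of freedom = 2 − 1 = 1; critical value at α = 0.05 is 3.841.
Since 11.556 > 3.841, we reject the null hypothesis — the data do not fit the 13:3 ratio.

11.556; not consistent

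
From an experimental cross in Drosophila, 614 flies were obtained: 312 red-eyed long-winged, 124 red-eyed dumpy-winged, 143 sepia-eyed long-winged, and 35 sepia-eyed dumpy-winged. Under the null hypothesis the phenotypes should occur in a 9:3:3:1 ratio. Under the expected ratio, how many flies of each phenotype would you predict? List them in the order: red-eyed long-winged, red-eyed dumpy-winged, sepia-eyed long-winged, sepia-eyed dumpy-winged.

345.375, 115.125, 115.125, 38.375

Expected counts for N = 614 under a 9:3:3:1 ratio (total parts = 16):
  red-eyed long-winged: 614 × 9/16 = 345.375
  red-eyed dumpy-winged: 614 × 3/16 = 115.125
  sepia-eyed long-winged: 614 × 3/16 = 115.125
  sepia-eyed dumpy-winged: 614 × 1/16 = 38.375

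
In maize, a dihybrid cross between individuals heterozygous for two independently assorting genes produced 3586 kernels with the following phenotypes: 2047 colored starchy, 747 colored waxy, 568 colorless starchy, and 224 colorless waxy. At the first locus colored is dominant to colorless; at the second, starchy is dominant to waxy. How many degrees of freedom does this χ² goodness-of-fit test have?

3

A dihybrid F₂ with independent assortment and complete dominance at both loci gives a 9:3:3:1 phenotypic ratio.
A goodness-of-fit test with 4 phenotype classes has df = 4 − 1 = 3.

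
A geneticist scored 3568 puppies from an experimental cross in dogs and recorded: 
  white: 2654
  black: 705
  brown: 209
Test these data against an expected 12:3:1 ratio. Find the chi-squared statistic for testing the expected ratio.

2.997

Total ratio parts = 16. Expected numbers out of 3568:
  white: 3568 × 12/16 = 2676
  black: 3568 × 3/16 = 669
  brown: 3568 × 1/16 = 223
χ² = Σ (O − E)² / E
  white: (2654 − 2676)² / 2676 = 0.1809
  black: (705 − 669)² / 669 = 1.9372
  brown: (209 − 223)² / 223 = 0.8789
χ² = 0.1809 + 1.9372 + 0.8789 = 2.997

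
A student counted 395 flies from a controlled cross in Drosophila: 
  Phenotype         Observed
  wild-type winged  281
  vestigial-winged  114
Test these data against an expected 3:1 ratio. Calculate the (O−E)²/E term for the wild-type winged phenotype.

0.785

Under the 3:1 hypothesis (Σ ratio = 4, N = 395):
  wild-type winged: 395 × 3/4 = 296.25
  vestigial-winged: 395 × 1/4 = 98.75
Contribution of wild-type winged: (281 − 296.25)² / 296.25 = 0.7850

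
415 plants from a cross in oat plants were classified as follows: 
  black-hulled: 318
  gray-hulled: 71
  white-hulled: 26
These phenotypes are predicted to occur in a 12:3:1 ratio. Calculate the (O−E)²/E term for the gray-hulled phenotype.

Under the 12:3:1 hypothesis (Σ ratio = 16, N = 415):
  black-hulled: 415 × 12/16 = 311.25
  gray-hulled: 415 × 3/16 = 77.8125
  white-hulled: 415 × 1/16 = 25.9375
Contribution of gray-hulled: (71 − 77.8125)² / 77.8125 = 0.5964

0.596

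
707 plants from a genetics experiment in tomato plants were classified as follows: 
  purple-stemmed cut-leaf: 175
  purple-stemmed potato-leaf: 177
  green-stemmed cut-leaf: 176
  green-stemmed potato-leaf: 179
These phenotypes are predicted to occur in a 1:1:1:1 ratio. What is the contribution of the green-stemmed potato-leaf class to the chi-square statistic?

0.029

Total ratio parts = 4. Expected numbers out of 707:
  purple-stemmed cut-leaf: 707 × 1/4 = 176.75
  purple-stemmed potato-leaf: 707 × 1/4 = 176.75
  green-stemmed cut-leaf: 707 × 1/4 = 176.75
  green-stemmed potato-leaf: 707 × 1/4 = 176.75
Contribution of green-stemmed potato-leaf: (179 − 176.75)² / 176.75 = 0.0286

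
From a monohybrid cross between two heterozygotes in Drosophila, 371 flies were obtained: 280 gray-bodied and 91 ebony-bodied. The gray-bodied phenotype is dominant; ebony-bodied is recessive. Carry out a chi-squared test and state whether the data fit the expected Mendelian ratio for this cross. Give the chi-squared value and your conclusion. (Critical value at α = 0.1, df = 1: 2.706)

0.044; consistent

For a monohybrid cross between heterozygotes with complete dominance, the expected phenotypic ratio is 3:1.
Total ratio parts = 4. Expected numbers out of 371:
  gray-bodied: 371 × 3/4 = 278.25
  ebony-bodied: 371 × 1/4 = 92.75
χ² = Σ (O − E)² / E
  gray-bodied: (280 − 278.25)² / 278.25 = 0.0110
  ebony-bodied: (91 − 92.75)² / 92.75 = 0.0330
χ² = 0.0110 + 0.0330 = 0.044
Degrees of freedom = 2 − 1 = 1; critical value at α = 0.1 is 2.706.
Since 0.044 < 2.706, we fail to reject the null hypothesis — the data are consistent with the 3:1 ratio.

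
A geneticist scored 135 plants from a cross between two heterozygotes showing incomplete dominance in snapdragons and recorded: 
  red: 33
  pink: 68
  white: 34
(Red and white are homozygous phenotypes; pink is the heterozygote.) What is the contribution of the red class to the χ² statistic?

0.017

With incomplete dominance, a heterozygote × heterozygote cross gives a 1:2:1 phenotypic ratio.
Total ratio parts = 4. Expected numbers out of 135:
  red: 135 × 1/4 = 33.75
  pink: 135 × 2/4 = 67.5
  white: 135 × 1/4 = 33.75
Contribution of red: (33 − 33.75)² / 33.75 = 0.0167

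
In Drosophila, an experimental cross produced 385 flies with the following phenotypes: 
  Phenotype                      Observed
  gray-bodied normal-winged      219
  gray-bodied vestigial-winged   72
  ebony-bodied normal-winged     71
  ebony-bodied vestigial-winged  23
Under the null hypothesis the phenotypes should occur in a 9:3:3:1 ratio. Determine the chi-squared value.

Expected counts for N = 385 under a 9:3:3:1 ratio (total parts = 16):
  gray-bodied normal-winged: 385 × 9/16 = 216.5625
  gray-bodied vestigial-winged: 385 × 3/16 = 72.1875
  ebony-bodied normal-winged: 385 × 3/16 = 72.1875
  ebony-bodied vestigial-winged: 385 × 1/16 = 24.0625
χ² = Σ (O − E)² / E
  gray-bodied normal-winged: (219 − 216.5625)² / 216.5625 = 0.0274
  gray-bodied vestigial-winged: (72 − 72.1875)² / 72.1875 = 0.0005
  ebony-bodied normal-winged: (71 − 72.1875)² / 72.1875 = 0.0195
  ebony-bodied vestigial-winged: (23 − 24.0625)² / 24.0625 = 0.0469
χ² = 0.0274 + 0.0005 + 0.0195 + 0.0469 = 0.0943 ≈ 0.094

0.094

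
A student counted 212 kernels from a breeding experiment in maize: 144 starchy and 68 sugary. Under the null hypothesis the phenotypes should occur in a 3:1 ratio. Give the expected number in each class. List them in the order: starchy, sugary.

159, 53

Expected counts for N = 212 under a 3:1 ratio (total parts = 4):
  starchy: 212 × 3/4 = 159
  sugary: 212 × 1/4 = 53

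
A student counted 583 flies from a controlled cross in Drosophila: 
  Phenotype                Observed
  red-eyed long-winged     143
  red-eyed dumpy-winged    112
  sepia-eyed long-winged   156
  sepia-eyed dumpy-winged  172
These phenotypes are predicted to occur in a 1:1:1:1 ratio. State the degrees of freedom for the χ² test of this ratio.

3

A goodness-of-fit test with 4 phenotype classes has df = 4 − 1 = 3.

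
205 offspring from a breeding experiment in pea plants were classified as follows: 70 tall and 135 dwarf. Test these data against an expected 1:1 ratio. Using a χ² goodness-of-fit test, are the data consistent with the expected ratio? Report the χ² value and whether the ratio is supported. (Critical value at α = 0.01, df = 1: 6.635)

Under the 1:1 hypothesis (Σ ratio = 2, N = 205):
  tall: 205 × 1/2 = 102.5
  dwarf: 205 × 1/2 = 102.5
χ² = Σ (O − E)² / E
  tall: (70 − 102.5)² / 102.5 = 10.3049
  dwarf: (135 − 102.5)² / 102.5 = 10.3049
χ² = 10.3049 + 10.3049 = 20.6098 ≈ 20.610
Degrees of freedom = 2 − 1 = 1; critical value at α = 0.01 is 6.635.
Since 20.610 > 6.635, we reject the null hypothesis — the data do not fit the 1:1 ratio.

20.610; not consistent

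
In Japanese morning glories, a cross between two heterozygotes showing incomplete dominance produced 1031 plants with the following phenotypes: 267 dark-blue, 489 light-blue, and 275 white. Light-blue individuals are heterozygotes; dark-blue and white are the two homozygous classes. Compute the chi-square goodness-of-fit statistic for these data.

2.849

With incomplete dominance, a heterozygote × heterozygote cross gives a 1:2:1 phenotypic ratio.
Total ratio parts = 4. Expected numbers out of 1031:
  dark-blue: 1031 × 1/4 = 257.75
  light-blue: 1031 × 2/4 = 515.5
  white: 1031 × 1/4 = 257.75
χ² = Σ (O − E)² / E
  dark-blue: (267 − 257.75)² / 257.75 = 0.3320
  light-blue: (489 − 515.5)² / 515.5 = 1.3623
  white: (275 − 257.75)² / 257.75 = 1.1545
χ² = 0.3320 + 1.3623 + 1.1545 = 2.8488 ≈ 2.849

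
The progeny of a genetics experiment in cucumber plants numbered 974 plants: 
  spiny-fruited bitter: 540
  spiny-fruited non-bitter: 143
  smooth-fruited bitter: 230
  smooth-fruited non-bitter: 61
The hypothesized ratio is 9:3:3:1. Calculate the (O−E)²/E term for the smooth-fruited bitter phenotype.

12.290

Total ratio parts = 16. Expected numbers out of 974:
  spiny-fruited bitter: 974 × 9/16 = 547.875
  spiny-fruited non-bitter: 974 × 3/16 = 182.625
  smooth-fruited bitter: 974 × 3/16 = 182.625
  smooth-fruited non-bitter: 974 × 1/16 = 60.875
Contribution of smooth-fruited bitter: (230 − 182.625)² / 182.625 = 12.2896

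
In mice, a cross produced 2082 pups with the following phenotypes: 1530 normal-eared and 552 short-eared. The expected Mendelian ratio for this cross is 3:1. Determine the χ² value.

2.542

Under the 3:1 hypothesis (Σ ratio = 4, N = 2082):
  normal-eared: 2082 × 3/4 = 1561.5
  short-eared: 2082 × 1/4 = 520.5
χ² = Σ (O − E)² / E
  normal-eared: (1530 − 1561.5)² / 1561.5 = 0.6354
  short-eared: (552 − 520.5)² / 520.5 = 1.9063
χ² = 0.6354 + 1.9063 = 2.5417 ≈ 2.542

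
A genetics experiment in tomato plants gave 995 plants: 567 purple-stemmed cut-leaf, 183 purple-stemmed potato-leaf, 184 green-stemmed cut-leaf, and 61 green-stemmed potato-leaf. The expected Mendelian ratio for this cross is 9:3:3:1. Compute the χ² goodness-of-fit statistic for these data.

Total ratio parts = 16. Expected numbers out of 995:
  purple-stemmed cut-leaf: 995 × 9/16 = 559.6875
  purple-stemmed potato-leaf: 995 × 3/16 = 186.5625
  green-stemmed cut-leaf: 995 × 3/16 = 186.5625
  green-stemmed potato-leaf: 995 × 1/16 = 62.1875
χ² = Σ (O − E)² / E
  purple-stemmed cut-leaf: (567 − 559.6875)² / 559.6875 = 0.0955
  purple-stemmed potato-leaf: (183 − 186.5625)² / 186.5625 = 0.0680
  green-stemmed cut-leaf: (184 − 186.5625)² / 186.5625 = 0.0352
  green-stemmed potato-leaf: (61 − 62.1875)² / 62.1875 = 0.0227
χ² = 0.0955 + 0.0680 + 0.0352 + 0.0227 = 0.2214 ≈ 0.221

0.221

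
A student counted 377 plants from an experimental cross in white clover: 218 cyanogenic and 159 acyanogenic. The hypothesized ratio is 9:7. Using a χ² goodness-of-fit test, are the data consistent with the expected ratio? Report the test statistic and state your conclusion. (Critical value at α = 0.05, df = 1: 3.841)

0.380; consistent

Total ratio parts = 16. Expected numbers out of 377:
  cyanogenic: 377 × 9/16 = 212.0625
  acyanogenic: 377 × 7/16 = 164.9375
χ² = Σ (O − E)² / E
  cyanogenic: (218 − 212.0625)² / 212.0625 = 0.1662
  acyanogenic: (159 − 164.9375)² / 164.9375 = 0.2137
χ² = 0.1662 + 0.2137 = 0.3799 ≈ 0.380
Degrees of freedom = 2 − 1 = 1; critical value at α = 0.05 is 3.841.
Since 0.380 < 3.841, we fail to reject the null hypothesis — the data are consistent with the 9:7 ratio.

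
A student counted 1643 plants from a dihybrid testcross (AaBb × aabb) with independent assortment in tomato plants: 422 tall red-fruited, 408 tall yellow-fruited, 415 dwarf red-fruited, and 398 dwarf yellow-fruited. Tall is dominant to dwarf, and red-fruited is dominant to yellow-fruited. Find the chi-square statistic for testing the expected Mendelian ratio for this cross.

A dihybrid testcross with independent assortment gives a 1:1:1:1 ratio.
The 1:1:1:1 ratio has 4 parts, so with N = 1643 the expected counts are:
  tall red-fruited: 1643 × 1/4 = 410.75
  tall yellow-fruited: 1643 × 1/4 = 410.75
  dwarf red-fruited: 1643 × 1/4 = 410.75
  dwarf yellow-fruited: 1643 × 1/4 = 410.75
χ² = Σ (O − E)² / E
  tall red-fruited: (422 − 410.75)² / 410.75 = 0.3081
  tall yellow-fruited: (408 − 410.75)² / 410.75 = 0.0184
  dwarf red-fruited: (415 − 410.75)² / 410.75 = 0.0440
  dwarf yellow-fruited: (398 − 410.75)² / 410.75 = 0.3958
χ² = 0.3081 + 0.0184 + 0.0440 + 0.3958 = 0.7663 ≈ 0.766

0.766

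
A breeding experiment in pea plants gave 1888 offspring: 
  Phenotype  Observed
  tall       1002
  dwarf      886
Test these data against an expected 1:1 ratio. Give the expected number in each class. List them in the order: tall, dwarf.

The 1:1 ratio has 2 parts, so with N = 1888 the expected counts are:
  tall: 1888 × 1/2 = 944
  dwarf: 1888 × 1/2 = 944

944, 944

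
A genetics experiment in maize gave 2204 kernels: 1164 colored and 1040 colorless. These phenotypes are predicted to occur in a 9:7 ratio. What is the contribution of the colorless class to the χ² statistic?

The 9:7 ratio has 16 parts, so with N = 2204 the expected counts are:
  colored: 2204 × 9/16 = 1239.75
  colorless: 2204 × 7/16 = 964.25
Contribution of colorless: (1040 − 964.25)² / 964.25 = 5.9508

5.951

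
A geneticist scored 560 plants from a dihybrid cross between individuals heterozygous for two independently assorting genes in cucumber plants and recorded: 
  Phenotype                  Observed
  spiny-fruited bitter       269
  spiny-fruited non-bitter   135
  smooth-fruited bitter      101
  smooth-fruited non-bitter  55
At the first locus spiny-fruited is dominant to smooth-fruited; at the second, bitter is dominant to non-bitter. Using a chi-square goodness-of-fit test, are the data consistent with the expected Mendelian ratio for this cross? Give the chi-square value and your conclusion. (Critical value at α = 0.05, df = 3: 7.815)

26.870; not consistent

A dihybrid F₂ with independent assortment and complete dominance at both loci gives a 9:3:3:1 phenotypic ratio.
Expected counts for N = 560 under a 9:3:3:1 ratio (total parts = 16):
  spiny-fruited bitter: 560 × 9/16 = 315
  spiny-fruited non-bitter: 560 × 3/16 = 105
  smooth-fruited bitter: 560 × 3/16 = 105
  smooth-fruited non-bitter: 560 × 1/16 = 35
χ² = Σ (O − E)² / E
  spiny-fruited bitter: (269 − 315)² / 315 = 6.7175
  spiny-fruited non-bitter: (135 − 105)² / 105 = 8.5714
  smooth-fruited bitter: (101 − 105)² / 105 = 0.1524
  smooth-fruited non-bitter: (55 − 35)² / 35 = 11.4286
χ² = 6.7175 + 8.5714 + 0.1524 + 11.4286 = 26.8699 ≈ 26.870
Degrees of freedom = 4 − 1 = 3; critical value at α = 0.05 is 7.815.
Since 26.870 > 7.815, we reject the null hypothesis — the data do not fit the 9:3:3:1 ratio.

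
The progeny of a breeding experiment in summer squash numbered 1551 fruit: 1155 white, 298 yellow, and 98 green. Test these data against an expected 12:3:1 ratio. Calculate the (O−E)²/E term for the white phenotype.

0.059

The 12:3:1 ratio has 16 parts, so with N = 1551 the expected counts are:
  white: 1551 × 12/16 = 1163.25
  yellow: 1551 × 3/16 = 290.8125
  green: 1551 × 1/16 = 96.9375
Contribution of white: (1155 − 1163.25)² / 1163.25 = 0.0585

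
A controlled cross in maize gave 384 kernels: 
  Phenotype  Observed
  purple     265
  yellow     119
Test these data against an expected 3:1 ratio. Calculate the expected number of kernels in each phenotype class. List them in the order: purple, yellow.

288, 96

The 3:1 ratio has 4 parts, so with N = 384 the expected counts are:
  purple: 384 × 3/4 = 288
  yellow: 384 × 1/4 = 96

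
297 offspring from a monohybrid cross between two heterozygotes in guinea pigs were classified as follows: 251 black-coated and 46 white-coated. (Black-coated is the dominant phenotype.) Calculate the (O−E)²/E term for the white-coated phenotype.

10.748

For a monohybrid cross between heterozygotes with complete dominance, the expected phenotypic ratio is 3:1.
Expected counts for N = 297 under a 3:1 ratio (total parts = 4):
  black-coated: 297 × 3/4 = 222.75
  white-coated: 297 × 1/4 = 74.25
Contribution of white-coated: (46 − 74.25)² / 74.25 = 10.7483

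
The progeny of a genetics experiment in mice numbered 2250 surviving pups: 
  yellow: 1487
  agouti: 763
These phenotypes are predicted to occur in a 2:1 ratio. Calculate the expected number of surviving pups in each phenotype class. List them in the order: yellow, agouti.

1500, 750

Expected counts for N = 2250 under a 2:1 ratio (total parts = 3):
  yellow: 2250 × 2/3 = 1500
  agouti: 2250 × 1/3 = 750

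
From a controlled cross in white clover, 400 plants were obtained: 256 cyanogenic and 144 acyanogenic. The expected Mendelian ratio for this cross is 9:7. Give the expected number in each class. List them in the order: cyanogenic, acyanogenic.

The 9:7 ratio has 16 parts, so with N = 400 the expected counts are:
  cyanogenic: 400 × 9/16 = 225
  acyanogenic: 400 × 7/16 = 175

225, 175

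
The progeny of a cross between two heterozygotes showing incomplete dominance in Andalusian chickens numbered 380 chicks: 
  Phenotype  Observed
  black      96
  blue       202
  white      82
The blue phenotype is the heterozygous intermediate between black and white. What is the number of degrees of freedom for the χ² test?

With incomplete dominance, a heterozygote × heterozygote cross gives a 1:2:1 phenotypic ratio.
A goodness-of-fit test with 3 phenotype classes has df = 3 − 1 = 2.

2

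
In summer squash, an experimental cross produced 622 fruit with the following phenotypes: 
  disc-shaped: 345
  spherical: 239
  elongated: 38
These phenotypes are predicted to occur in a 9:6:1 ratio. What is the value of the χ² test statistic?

Expected counts for N = 622 under a 9:6:1 ratio (total parts = 16):
  disc-shaped: 622 × 9/16 = 349.875
  spherical: 622 × 6/16 = 233.25
  elongated: 622 × 1/16 = 38.875
χ² = Σ (O − E)² / E
  disc-shaped: (345 − 349.875)² / 349.875 = 0.0679
  spherical: (239 − 233.25)² / 233.25 = 0.1417
  elongated: (38 − 38.875)² / 38.875 = 0.0197
χ² = 0.0679 + 0.1417 + 0.0197 = 0.2293 ≈ 0.229

0.229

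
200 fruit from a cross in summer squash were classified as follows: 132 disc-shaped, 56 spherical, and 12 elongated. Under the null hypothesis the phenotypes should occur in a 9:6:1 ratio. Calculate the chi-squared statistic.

8.213

Under the 9:6:1 hypothesis (Σ ratio = 16, N = 200):
  disc-shaped: 200 × 9/16 = 112.5
  spherical: 200 × 6/16 = 75
  elongated: 200 × 1/16 = 12.5
χ² = Σ (O − E)² / E
  disc-shaped: (132 − 112.5)² / 112.5 = 3.3800
  spherical: (56 − 75)² / 75 = 4.8133
  elongated: (12 − 12.5)² / 12.5 = 0.0200
χ² = 3.3800 + 4.8133 + 0.0200 = 8.2133 ≈ 8.213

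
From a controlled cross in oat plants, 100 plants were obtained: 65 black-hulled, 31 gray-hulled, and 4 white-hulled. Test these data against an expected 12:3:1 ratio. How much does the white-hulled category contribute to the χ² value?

0.810

Expected counts for N = 100 under a 12:3:1 ratio (total parts = 16):
  black-hulled: 100 × 12/16 = 75
  gray-hulled: 100 × 3/16 = 18.75
  white-hulled: 100 × 1/16 = 6.25
Contribution of white-hulled: (4 − 6.25)² / 6.25 = 0.8100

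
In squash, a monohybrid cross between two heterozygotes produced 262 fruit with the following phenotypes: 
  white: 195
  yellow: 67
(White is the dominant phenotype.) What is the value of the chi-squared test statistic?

For a monohybrid cross between heterozygotes with complete dominance, the expected phenotypic ratio is 3:1.
Under the 3:1 hypothesis (Σ ratio = 4, N = 262):
  white: 262 × 3/4 = 196.5
  yellow: 262 × 1/4 = 65.5
χ² = Σ (O − E)² / E
  white: (195 − 196.5)² / 196.5 = 0.0115
  yellow: (67 − 65.5)² / 65.5 = 0.0344
χ² = 0.0115 + 0.0344 = 0.0459 ≈ 0.046

0.046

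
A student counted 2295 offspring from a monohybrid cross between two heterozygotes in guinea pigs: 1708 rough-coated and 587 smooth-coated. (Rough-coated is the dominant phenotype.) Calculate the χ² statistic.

0.408

For a monohybrid cross between heterozygotes with complete dominance, the expected phenotypic ratio is 3:1.
The 3:1 ratio has 4 parts, so with N = 2295 the expected counts are:
  rough-coated: 2295 × 3/4 = 1721.25
  smooth-coated: 2295 × 1/4 = 573.75
χ² = Σ (O − E)² / E
  rough-coated: (1708 − 1721.25)² / 1721.25 = 0.1020
  smooth-coated: (587 − 573.75)² / 573.75 = 0.3060
χ² = 0.1020 + 0.3060 = 0.408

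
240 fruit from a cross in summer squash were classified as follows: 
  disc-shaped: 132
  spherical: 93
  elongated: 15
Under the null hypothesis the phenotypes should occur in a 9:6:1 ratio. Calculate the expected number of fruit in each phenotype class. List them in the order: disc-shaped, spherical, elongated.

Total ratio parts = 16. Expected numbers out of 240:
  disc-shaped: 240 × 9/16 = 135
  spherical: 240 × 6/16 = 90
  elongated: 240 × 1/16 = 15

135, 90, 15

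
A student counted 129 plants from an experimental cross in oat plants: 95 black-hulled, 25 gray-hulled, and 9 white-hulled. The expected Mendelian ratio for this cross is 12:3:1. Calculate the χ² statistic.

The 12:3:1 ratio has 16 parts, so with N = 129 the expected counts are:
  black-hulled: 129 × 12/16 = 96.75
  gray-hulled: 129 × 3/16 = 24.1875
  white-hulled: 129 × 1/16 = 8.0625
χ² = Σ (O − E)² / E
  black-hulled: (95 − 96.75)² / 96.75 = 0.0317
  gray-hulled: (25 − 24.1875)² / 24.1875 = 0.0273
  white-hulled: (9 − 8.0625)² / 8.0625 = 0.1090
χ² = 0.0317 + 0.0273 + 0.1090 = 0.168

0.168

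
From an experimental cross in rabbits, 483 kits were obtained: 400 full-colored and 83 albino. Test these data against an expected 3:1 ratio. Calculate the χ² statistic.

15.736

Total ratio parts = 4. Expected numbers out of 483:
  full-colored: 483 × 3/4 = 362.25
  albino: 483 × 1/4 = 120.75
χ² = Σ (O − E)² / E
  full-colored: (400 − 362.25)² / 362.25 = 3.9339
  albino: (83 − 120.75)² / 120.75 = 11.8018
χ² = 3.9339 + 11.8018 = 15.7357 ≈ 15.736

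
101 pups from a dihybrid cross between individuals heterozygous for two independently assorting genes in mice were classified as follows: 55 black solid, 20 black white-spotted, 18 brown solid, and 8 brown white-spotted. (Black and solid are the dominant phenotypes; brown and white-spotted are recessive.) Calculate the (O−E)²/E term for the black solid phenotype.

0.058

A dihybrid F₂ with independent assortment and complete dominance at both loci gives a 9:3:3:1 phenotypic ratio.
Under the 9:3:3:1 hypothesis (Σ ratio = 16, N = 101):
  black solid: 101 × 9/16 = 56.8125
  black white-spotted: 101 × 3/16 = 18.9375
  brown solid: 101 × 3/16 = 18.9375
  brown white-spotted: 101 × 1/16 = 6.3125
Contribution of black solid: (55 − 56.8125)² / 56.8125 = 0.0578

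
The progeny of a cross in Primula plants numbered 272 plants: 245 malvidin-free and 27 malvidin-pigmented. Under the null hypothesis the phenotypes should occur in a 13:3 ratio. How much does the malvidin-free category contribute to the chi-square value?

2.606

Total ratio parts = 16. Expected numbers out of 272:
  malvidin-free: 272 × 13/16 = 221
  malvidin-pigmented: 272 × 3/16 = 51
Contribution of malvidin-free: (245 − 221)² / 221 = 2.6063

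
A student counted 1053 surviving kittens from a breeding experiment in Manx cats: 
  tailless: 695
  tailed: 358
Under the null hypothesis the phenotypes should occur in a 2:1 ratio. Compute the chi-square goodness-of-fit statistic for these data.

Under the 2:1 hypothesis (Σ ratio = 3, N = 1053):
  tailless: 1053 × 2/3 = 702
  tailed: 1053 × 1/3 = 351
χ² = Σ (O − E)² / E
  tailless: (695 − 702)² / 702 = 0.0698
  tailed: (358 − 351)² / 351 = 0.1396
χ² = 0.0698 + 0.1396 = 0.2094 ≈ 0.209

0.209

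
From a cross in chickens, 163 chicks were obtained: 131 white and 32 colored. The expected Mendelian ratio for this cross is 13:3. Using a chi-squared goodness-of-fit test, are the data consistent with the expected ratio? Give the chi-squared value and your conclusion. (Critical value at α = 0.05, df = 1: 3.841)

0.083; consistent

Expected counts for N = 163 under a 13:3 ratio (total parts = 16):
  white: 163 × 13/16 = 132.4375
  colored: 163 × 3/16 = 30.5625
χ² = Σ (O − E)² / E
  white: (131 − 132.4375)² / 132.4375 = 0.0156
  colored: (32 − 30.5625)² / 30.5625 = 0.0676
χ² = 0.0156 + 0.0676 = 0.0832 ≈ 0.083
Degrees of freedom = 2 − 1 = 1; critical value at α = 0.05 is 3.841.
Since 0.083 < 3.841, we fail to reject the null hypothesis — the data are consistent with the 13:3 ratio.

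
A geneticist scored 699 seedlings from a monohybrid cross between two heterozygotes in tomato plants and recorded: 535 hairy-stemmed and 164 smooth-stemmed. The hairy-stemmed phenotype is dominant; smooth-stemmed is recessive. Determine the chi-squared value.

For a monohybrid cross between heterozygotes with complete dominance, the expected phenotypic ratio is 3:1.
The 3:1 ratio has 4 parts, so with N = 699 the expected counts are:
  hairy-stemmed: 699 × 3/4 = 524.25
  smooth-stemmed: 699 × 1/4 = 174.75
χ² = Σ (O − E)² / E
  hairy-stemmed: (535 − 524.25)² / 524.25 = 0.2204
  smooth-stemmed: (164 − 174.75)² / 174.75 = 0.6613
χ² = 0.2204 + 0.6613 = 0.8817 ≈ 0.882

0.882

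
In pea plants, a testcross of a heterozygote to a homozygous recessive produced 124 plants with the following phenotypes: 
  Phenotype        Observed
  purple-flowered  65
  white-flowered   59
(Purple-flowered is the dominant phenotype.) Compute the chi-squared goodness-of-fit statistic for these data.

0.290

A testcross of a heterozygote (Aa × aa) gives a 1:1 phenotypic ratio.
Total ratio parts = 2. Expected numbers out of 124:
  purple-flowered: 124 × 1/2 = 62
  white-flowered: 124 × 1/2 = 62
χ² = Σ (O − E)² / E
  purple-flowered: (65 − 62)² / 62 = 0.1452
  white-flowered: (59 − 62)² / 62 = 0.1452
χ² = 0.1452 + 0.1452 = 0.2904 ≈ 0.290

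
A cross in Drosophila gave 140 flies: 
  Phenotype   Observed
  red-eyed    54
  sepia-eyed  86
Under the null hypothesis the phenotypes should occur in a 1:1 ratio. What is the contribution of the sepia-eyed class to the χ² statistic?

3.657

The 1:1 ratio has 2 parts, so with N = 140 the expected counts are:
  red-eyed: 140 × 1/2 = 70
  sepia-eyed: 140 × 1/2 = 70
Contribution of sepia-eyed: (86 − 70)² / 70 = 3.6571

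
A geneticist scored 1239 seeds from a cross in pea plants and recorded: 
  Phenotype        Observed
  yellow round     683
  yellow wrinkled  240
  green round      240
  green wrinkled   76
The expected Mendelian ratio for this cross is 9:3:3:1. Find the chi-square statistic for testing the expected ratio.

0.814

Under the 9:3:3:1 hypothesis (Σ ratio = 16, N = 1239):
  yellow round: 1239 × 9/16 = 696.9375
  yellow wrinkled: 1239 × 3/16 = 232.3125
  green round: 1239 × 3/16 = 232.3125
  green wrinkled: 1239 × 1/16 = 77.4375
χ² = Σ (O − E)² / E
  yellow round: (683 − 696.9375)² / 696.9375 = 0.2787
  yellow wrinkled: (240 − 232.3125)² / 232.3125 = 0.2544
  green round: (240 − 232.3125)² / 232.3125 = 0.2544
  green wrinkled: (76 − 77.4375)² / 77.4375 = 0.0267
χ² = 0.2787 + 0.2544 + 0.2544 + 0.0267 = 0.8142 ≈ 0.814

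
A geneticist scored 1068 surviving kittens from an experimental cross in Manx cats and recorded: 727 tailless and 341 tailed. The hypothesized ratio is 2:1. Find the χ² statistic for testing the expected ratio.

0.948

Under the 2:1 hypothesis (Σ ratio = 3, N = 1068):
  tailless: 1068 × 2/3 = 712
  tailed: 1068 × 1/3 = 356
χ² = Σ (O − E)² / E
  tailless: (727 − 712)² / 712 = 0.3160
  tailed: (341 − 356)² / 356 = 0.6320
χ² = 0.3160 + 0.6320 = 0.948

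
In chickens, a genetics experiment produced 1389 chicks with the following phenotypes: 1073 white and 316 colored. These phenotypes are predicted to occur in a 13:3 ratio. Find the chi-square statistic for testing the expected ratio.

14.589

The 13:3 ratio has 16 parts, so with N = 1389 the expected counts are:
  white: 1389 × 13/16 = 1128.5625
  colored: 1389 × 3/16 = 260.4375
χ² = Σ (O − E)² / E
  white: (1073 − 1128.5625)² / 1128.5625 = 2.7355
  colored: (316 − 260.4375)² / 260.4375 = 11.8539
χ² = 2.7355 + 11.8539 = 14.5894 ≈ 14.589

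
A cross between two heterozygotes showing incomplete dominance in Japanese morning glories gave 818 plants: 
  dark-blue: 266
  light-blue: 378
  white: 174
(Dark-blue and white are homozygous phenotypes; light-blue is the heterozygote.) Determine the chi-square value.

25.394

With incomplete dominance, a heterozygote × heterozygote cross gives a 1:2:1 phenotypic ratio.
Total ratio parts = 4. Expected numbers out of 818:
  dark-blue: 818 × 1/4 = 204.5
  light-blue: 818 × 2/4 = 409
  white: 818 × 1/4 = 204.5
χ² = Σ (O − E)² / E
  dark-blue: (266 − 204.5)² / 204.5 = 18.4951
  light-blue: (378 − 409)² / 409 = 2.3496
  white: (174 − 204.5)² / 204.5 = 4.5489
χ² = 18.4951 + 2.3496 + 4.5489 = 25.3936 ≈ 25.394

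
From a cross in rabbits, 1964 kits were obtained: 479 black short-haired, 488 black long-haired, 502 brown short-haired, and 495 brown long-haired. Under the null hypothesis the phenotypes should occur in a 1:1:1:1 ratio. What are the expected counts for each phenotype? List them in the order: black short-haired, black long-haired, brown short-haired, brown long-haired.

491, 491, 491, 491

Expected counts for N = 1964 under a 1:1:1:1 ratio (total parts = 4):
  black short-haired: 1964 × 1/4 = 491
  black long-haired: 1964 × 1/4 = 491
  brown short-haired: 1964 × 1/4 = 491
  brown long-haired: 1964 × 1/4 = 491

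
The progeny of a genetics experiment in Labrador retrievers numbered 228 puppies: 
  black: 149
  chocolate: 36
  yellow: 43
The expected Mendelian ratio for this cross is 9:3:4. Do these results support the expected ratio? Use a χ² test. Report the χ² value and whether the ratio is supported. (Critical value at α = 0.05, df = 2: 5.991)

7.862; not consistent

Expected counts for N = 228 under a 9:3:4 ratio (total parts = 16):
  black: 228 × 9/16 = 128.25
  chocolate: 228 × 3/16 = 42.75
  yellow: 228 × 4/16 = 57
χ² = Σ (O − E)² / E
  black: (149 − 128.25)² / 128.25 = 3.3572
  chocolate: (36 − 42.75)² / 42.75 = 1.0658
  yellow: (43 − 57)² / 57 = 3.4386
χ² = 3.3572 + 1.0658 + 3.4386 = 7.8616 ≈ 7.862
Degrees of freedom = 3 − 1 = 2; critical value at α = 0.05 is 5.991.
Since 7.862 > 5.991, we reject the null hypothesis — the data do not fit the 9:3:4 ratio.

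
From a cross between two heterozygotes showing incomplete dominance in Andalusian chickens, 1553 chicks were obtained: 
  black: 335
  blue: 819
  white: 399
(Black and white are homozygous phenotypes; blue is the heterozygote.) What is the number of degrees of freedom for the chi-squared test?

With incomplete dominance, a heterozygote × heterozygote cross gives a 1:2:1 phenotypic ratio.
A goodness-of-fit test with 3 phenotype classes has df = 3 − 1 = 2.

2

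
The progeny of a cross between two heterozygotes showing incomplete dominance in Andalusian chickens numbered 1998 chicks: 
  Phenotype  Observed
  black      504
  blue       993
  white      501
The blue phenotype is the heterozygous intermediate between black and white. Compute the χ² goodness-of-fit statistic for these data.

With incomplete dominance, a heterozygote × heterozygote cross gives a 1:2:1 phenotypic ratio.
The 1:2:1 ratio has 4 parts, so with N = 1998 the expected counts are:
  black: 1998 × 1/4 = 499.5
  blue: 1998 × 2/4 = 999
  white: 1998 × 1/4 = 499.5
χ² = Σ (O − E)² / E
  black: (504 − 499.5)² / 499.5 = 0.0405
  blue: (993 − 999)² / 999 = 0.0360
  white: (501 − 499.5)² / 499.5 = 0.0045
χ² = 0.0405 + 0.0360 + 0.0045 = 0.081

0.081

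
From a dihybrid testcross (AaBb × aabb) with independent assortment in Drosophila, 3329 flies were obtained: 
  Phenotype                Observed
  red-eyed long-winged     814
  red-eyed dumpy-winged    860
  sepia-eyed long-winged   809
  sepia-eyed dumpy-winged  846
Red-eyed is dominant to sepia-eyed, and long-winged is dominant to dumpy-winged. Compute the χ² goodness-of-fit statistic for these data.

A dihybrid testcross with independent assortment gives a 1:1:1:1 ratio.
Expected counts for N = 3329 under a 1:1:1:1 ratio (total parts = 4):
  red-eyed long-winged: 3329 × 1/4 = 832.25
  red-eyed dumpy-winged: 3329 × 1/4 = 832.25
  sepia-eyed long-winged: 3329 × 1/4 = 832.25
  sepia-eyed dumpy-winged: 3329 × 1/4 = 832.25
χ² = Σ (O − E)² / E
  red-eyed long-winged: (814 − 832.25)² / 832.25 = 0.4002
  red-eyed dumpy-winged: (860 − 832.25)² / 832.25 = 0.9253
  sepia-eyed long-winged: (809 − 832.25)² / 832.25 = 0.6495
  sepia-eyed dumpy-winged: (846 − 832.25)² / 832.25 = 0.2272
χ² = 0.4002 + 0.9253 + 0.6495 + 0.2272 = 2.2022 ≈ 2.202

2.202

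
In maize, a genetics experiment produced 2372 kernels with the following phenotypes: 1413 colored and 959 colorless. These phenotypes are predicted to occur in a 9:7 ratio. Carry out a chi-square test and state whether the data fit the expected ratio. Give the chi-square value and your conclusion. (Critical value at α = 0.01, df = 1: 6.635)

Under the 9:7 hypothesis (Σ ratio = 16, N = 2372):
  colored: 2372 × 9/16 = 1334.25
  colorless: 2372 × 7/16 = 1037.75
χ² = Σ (O − E)² / E
  colored: (1413 − 1334.25)² / 1334.25 = 4.6480
  colorless: (959 − 1037.75)² / 1037.75 = 5.9760
χ² = 4.6480 + 5.9760 = 10.624
Degrees of freedom = 2 − 1 = 1; critical value at α = 0.01 is 6.635.
Since 10.624 > 6.635, we reject the null hypothesis — the data do not fit the 9:7 ratio.

10.624; not consistent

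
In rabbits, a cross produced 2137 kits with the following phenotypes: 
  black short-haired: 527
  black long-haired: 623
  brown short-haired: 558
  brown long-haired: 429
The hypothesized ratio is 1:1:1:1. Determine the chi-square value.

Total ratio parts = 4. Expected numbers out of 2137:
  black short-haired: 2137 × 1/4 = 534.25
  black long-haired: 2137 × 1/4 = 534.25
  brown short-haired: 2137 × 1/4 = 534.25
  brown long-haired: 2137 × 1/4 = 534.25
χ² = Σ (O − E)² / E
  black short-haired: (527 − 534.25)² / 534.25 = 0.0984
  black long-haired: (623 − 534.25)² / 534.25 = 14.7432
  brown short-haired: (558 − 534.25)² / 534.25 = 1.0558
  brown long-haired: (429 − 534.25)² / 534.25 = 20.7348
χ² = 0.0984 + 14.7432 + 1.0558 + 20.7348 = 36.6322 ≈ 36.632

36.632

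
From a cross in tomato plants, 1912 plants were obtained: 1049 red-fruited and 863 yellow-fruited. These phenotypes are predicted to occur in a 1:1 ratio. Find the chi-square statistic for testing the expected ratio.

18.094

The 1:1 ratio has 2 parts, so with N = 1912 the expected counts are:
  red-fruited: 1912 × 1/2 = 956
  yellow-fruited: 1912 × 1/2 = 956
χ² = Σ (O − E)² / E
  red-fruited: (1049 − 956)² / 956 = 9.0471
  yellow-fruited: (863 − 956)² / 956 = 9.0471
χ² = 9.0471 + 9.0471 = 18.0942 ≈ 18.094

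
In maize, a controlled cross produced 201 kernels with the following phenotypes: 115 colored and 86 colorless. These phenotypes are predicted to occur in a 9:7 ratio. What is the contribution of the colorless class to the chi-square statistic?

0.043

The 9:7 ratio has 16 parts, so with N = 201 the expected counts are:
  colored: 201 × 9/16 = 113.0625
  colorless: 201 × 7/16 = 87.9375
Contribution of colorless: (86 − 87.9375)² / 87.9375 = 0.0427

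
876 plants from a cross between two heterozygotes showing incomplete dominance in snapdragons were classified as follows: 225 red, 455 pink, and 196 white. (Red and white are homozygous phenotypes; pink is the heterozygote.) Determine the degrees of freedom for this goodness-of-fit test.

With incomplete dominance, a heterozygote × heterozygote cross gives a 1:2:1 phenotypic ratio.
A goodness-of-fit test with 3 phenotype classes has df = 3 − 1 = 2.

2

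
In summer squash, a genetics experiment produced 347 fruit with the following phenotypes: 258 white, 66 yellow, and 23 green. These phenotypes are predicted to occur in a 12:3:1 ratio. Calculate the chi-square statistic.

0.112

Expected counts for N = 347 under a 12:3:1 ratio (total parts = 16):
  white: 347 × 12/16 = 260.25
  yellow: 347 × 3/16 = 65.0625
  green: 347 × 1/16 = 21.6875
χ² = Σ (O − E)² / E
  white: (258 − 260.25)² / 260.25 = 0.0195
  yellow: (66 − 65.0625)² / 65.0625 = 0.0135
  green: (23 − 21.6875)² / 21.6875 = 0.0794
χ² = 0.0195 + 0.0135 + 0.0794 = 0.1124 ≈ 0.112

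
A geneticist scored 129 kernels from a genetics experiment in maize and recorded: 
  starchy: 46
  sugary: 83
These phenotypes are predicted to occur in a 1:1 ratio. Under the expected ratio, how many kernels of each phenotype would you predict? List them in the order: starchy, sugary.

Expected counts for N = 129 under a 1:1 ratio (total parts = 2):
  starchy: 129 × 1/2 = 64.5
  sugary: 129 × 1/2 = 64.5

64.5, 64.5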